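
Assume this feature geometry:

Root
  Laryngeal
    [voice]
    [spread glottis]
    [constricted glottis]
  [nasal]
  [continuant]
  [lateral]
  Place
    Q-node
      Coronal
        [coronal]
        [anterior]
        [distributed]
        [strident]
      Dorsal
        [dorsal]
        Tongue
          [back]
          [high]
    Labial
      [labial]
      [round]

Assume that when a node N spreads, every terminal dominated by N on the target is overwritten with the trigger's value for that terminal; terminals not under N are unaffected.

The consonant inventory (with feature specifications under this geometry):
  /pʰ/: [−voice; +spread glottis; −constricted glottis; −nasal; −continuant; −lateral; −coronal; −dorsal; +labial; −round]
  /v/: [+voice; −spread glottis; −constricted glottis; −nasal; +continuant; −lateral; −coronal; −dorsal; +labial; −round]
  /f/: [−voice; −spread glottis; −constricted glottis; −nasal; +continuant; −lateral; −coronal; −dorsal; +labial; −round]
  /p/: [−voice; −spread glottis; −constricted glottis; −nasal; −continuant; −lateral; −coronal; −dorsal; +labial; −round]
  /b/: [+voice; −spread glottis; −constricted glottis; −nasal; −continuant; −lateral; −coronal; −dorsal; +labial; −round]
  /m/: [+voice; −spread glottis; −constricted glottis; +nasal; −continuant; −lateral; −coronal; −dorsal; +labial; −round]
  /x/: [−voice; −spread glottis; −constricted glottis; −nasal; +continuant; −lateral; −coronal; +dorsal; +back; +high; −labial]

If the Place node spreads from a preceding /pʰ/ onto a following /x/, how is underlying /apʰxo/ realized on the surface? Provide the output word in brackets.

[apʰfo]

Terminals under Place in this geometry: [coronal], [anterior], [distributed], [strident], [dorsal], [back], [high], [labial], [round].
After delinking /x/'s Place and linking /pʰ/'s, the affected terminals become [−coronal], [−dorsal], [+labial], [−round]; [voice], [spread glottis], [constricted glottis], … (outside Place) are retained from /x/.
Among the inventory, only /f/ has exactly this specification, giving the surface form [apʰfo].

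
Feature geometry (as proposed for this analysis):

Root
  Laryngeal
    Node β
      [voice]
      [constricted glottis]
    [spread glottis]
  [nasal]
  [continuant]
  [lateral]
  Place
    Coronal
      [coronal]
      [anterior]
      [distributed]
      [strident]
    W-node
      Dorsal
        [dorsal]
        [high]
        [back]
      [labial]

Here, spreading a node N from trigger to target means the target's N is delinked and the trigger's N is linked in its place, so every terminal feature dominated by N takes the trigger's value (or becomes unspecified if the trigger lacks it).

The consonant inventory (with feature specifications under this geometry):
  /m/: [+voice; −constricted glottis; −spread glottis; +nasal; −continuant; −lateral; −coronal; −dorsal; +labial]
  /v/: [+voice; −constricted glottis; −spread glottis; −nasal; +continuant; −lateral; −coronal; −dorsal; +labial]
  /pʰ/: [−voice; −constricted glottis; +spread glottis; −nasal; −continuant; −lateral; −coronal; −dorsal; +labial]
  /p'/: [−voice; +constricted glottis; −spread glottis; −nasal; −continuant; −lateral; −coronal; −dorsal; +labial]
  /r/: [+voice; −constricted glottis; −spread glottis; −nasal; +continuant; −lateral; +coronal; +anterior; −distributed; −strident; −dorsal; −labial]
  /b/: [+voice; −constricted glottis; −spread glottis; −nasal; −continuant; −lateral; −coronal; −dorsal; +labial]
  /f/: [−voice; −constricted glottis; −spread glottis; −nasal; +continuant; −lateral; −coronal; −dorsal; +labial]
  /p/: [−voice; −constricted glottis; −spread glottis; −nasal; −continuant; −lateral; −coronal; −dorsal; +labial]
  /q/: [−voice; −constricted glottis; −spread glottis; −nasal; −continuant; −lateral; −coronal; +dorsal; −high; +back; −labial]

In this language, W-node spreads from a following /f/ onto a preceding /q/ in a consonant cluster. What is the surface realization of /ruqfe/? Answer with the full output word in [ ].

The W-node node dominates the terminals [dorsal], [high], [back], [labial].
The target acquires /f/'s values for everything under W-node — [−dorsal], [+labial] — while keeping its own [voice], [constricted glottis], [spread glottis], ….
This feature bundle is that of [p], so /ruqfe/ surfaces as [rupfe].

[rupfe]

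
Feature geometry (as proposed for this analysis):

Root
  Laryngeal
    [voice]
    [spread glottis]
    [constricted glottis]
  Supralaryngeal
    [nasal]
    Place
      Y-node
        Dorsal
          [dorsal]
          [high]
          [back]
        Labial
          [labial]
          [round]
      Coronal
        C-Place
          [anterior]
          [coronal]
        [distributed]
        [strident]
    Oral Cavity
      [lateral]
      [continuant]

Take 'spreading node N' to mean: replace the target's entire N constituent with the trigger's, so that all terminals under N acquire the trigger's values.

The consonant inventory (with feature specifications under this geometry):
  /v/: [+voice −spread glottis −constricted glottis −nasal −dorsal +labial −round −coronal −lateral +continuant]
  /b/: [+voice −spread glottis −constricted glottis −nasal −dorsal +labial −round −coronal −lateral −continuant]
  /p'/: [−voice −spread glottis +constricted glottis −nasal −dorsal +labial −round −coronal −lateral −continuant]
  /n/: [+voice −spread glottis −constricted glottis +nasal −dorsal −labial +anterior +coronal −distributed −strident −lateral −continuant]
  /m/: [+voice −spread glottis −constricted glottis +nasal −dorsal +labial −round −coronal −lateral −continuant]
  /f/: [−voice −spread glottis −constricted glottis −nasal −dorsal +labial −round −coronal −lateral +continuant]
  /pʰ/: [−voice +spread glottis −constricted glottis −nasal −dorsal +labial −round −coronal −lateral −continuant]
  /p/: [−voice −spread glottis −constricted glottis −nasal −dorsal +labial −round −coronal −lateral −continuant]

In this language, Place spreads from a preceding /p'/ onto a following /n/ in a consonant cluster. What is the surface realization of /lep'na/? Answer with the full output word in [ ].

[lep'ma]

Terminals under Place in this geometry: [dorsal], [high], [back], [labial], [round], [anterior], [coronal], [distributed], [strident].
The target acquires /p'/'s values for everything under Place — [−dorsal], [+labial], [−round], [−coronal] — while keeping its own [voice], [spread glottis], [constricted glottis], ….
Among the inventory, only /m/ has exactly this specification, giving the surface form [lep'ma].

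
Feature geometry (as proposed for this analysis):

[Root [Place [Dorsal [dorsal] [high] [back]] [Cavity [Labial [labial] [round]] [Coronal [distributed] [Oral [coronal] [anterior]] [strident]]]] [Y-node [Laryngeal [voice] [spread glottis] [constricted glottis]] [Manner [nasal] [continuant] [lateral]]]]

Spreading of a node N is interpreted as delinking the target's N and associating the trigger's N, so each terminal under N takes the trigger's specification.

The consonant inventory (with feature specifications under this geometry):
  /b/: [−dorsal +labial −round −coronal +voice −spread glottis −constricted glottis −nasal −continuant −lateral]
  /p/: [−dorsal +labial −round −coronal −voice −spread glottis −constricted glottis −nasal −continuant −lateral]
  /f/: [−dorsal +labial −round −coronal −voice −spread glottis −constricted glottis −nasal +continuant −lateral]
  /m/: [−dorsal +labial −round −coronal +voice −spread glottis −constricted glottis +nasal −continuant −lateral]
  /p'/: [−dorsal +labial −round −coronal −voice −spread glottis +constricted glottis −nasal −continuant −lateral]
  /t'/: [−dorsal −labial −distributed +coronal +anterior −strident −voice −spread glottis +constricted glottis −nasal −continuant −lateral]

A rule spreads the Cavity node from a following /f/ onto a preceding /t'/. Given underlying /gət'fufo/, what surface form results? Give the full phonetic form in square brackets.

[gəp'fufo]

Cavity immediately or transitively dominates [labial], [round], [distributed], [coronal], [anterior], [strident].
The target acquires /f/'s values for everything under Cavity — [+labial], [−round], [−coronal] — while keeping its own [dorsal], [voice], [spread glottis], ….
Among the inventory, only /p'/ has exactly this specification, giving the surface form [gəp'fufo].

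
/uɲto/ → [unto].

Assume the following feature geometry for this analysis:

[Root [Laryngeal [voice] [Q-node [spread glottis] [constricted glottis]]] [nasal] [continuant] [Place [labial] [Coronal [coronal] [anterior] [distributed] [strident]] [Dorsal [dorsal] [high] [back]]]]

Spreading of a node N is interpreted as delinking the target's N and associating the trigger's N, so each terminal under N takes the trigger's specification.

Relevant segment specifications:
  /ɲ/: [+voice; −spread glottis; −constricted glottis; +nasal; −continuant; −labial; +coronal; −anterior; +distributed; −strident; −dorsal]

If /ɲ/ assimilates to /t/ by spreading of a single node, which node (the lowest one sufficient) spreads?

The alternation /ɲ/ → [n] changes [anterior], [distributed] and nothing else.
These terminals are all dominated by Coronal, and no proper subconstituent of Coronal covers them all; Coronal is their lowest common ancestor.
Delinking /ɲ/'s Coronal and associating /t/'s Coronal gives precisely the feature bundle of [n].
Features on which the two segments disagree outside Coronal, such as [voice], [nasal], are unchanged — nothing dominating them spread, and Coronal is the minimal sufficient constituent.

Coronal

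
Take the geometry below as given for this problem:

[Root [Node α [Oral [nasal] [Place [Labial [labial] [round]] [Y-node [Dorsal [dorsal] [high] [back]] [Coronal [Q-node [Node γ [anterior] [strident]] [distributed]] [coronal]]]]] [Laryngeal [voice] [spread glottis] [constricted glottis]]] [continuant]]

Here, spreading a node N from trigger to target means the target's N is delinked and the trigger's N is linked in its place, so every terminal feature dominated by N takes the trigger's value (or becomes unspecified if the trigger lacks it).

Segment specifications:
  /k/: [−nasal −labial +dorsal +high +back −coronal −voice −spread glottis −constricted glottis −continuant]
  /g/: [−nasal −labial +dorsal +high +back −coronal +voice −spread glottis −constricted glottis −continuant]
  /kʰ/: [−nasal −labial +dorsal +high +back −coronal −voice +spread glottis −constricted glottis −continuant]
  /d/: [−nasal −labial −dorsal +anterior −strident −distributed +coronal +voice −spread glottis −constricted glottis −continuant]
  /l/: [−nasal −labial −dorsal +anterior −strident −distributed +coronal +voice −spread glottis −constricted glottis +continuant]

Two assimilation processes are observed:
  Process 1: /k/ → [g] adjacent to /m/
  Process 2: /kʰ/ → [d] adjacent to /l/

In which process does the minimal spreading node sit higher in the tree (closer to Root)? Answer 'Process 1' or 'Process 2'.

Process 2

Process 1: the feature that changes is [voice]; the minimal node is [voice] (depth 3).
Process 2: the features that change are [voice], [spread glottis], [coronal], [anterior], [distributed], [strident], [dorsal], [high], [back]; the minimal node is Node α (depth 1).
Depth 1 < depth 3; Process 2 involves the structurally higher constituent Node α.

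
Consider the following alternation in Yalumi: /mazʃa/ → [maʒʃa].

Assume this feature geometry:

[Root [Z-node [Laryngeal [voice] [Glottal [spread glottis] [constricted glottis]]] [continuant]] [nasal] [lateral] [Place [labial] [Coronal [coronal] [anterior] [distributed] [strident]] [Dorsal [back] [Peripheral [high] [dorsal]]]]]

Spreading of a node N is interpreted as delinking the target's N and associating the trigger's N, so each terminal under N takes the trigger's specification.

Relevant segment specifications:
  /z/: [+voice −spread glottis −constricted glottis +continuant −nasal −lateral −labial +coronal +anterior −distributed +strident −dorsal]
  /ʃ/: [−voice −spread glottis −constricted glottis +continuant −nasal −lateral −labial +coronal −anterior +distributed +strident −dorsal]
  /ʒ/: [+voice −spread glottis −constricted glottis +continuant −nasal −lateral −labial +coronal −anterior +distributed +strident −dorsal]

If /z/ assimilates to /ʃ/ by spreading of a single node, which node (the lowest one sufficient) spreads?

/z/ and [ʒ] differ in [anterior], [distributed]; every other specified feature is identical.
Tracing each changed feature up the tree, the paths first meet at Coronal; any lower node misses at least one of them.
Delinking /z/'s Coronal and associating /ʃ/'s Coronal gives precisely the feature bundle of [ʒ].
[voice], a feature on which the two segments disagree outside Coronal, is unchanged — nothing dominating it spread, and Coronal is the minimal sufficient constituent.

Coronal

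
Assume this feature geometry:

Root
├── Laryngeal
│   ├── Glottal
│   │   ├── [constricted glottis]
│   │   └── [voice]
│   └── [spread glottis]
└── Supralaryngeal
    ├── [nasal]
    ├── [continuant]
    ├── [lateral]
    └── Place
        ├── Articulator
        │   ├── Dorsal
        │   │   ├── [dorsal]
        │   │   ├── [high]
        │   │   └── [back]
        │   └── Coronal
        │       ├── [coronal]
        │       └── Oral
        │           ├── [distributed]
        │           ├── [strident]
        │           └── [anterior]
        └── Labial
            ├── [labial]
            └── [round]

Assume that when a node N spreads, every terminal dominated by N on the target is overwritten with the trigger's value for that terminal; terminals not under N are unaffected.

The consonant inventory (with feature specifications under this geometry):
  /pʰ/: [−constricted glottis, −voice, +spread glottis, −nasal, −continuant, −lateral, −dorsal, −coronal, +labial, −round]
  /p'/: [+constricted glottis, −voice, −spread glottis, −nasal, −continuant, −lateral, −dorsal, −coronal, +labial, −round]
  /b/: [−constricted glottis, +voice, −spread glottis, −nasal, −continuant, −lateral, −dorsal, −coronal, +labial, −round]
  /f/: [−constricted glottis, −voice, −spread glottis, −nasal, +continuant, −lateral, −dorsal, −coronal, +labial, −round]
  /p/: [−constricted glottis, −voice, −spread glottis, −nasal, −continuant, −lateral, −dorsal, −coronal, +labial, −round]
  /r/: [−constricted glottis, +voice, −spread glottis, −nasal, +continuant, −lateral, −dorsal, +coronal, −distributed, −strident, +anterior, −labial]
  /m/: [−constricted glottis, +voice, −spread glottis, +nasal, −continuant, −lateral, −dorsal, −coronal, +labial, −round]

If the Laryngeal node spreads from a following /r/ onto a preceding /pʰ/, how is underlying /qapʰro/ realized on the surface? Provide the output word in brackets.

[qabro]

Terminals under Laryngeal in this geometry: [constricted glottis], [voice], [spread glottis].
After delinking /pʰ/'s Laryngeal and linking /r/'s, the affected terminals become [−constricted glottis], [+voice], [−spread glottis]; [nasal], [continuant], [lateral], … (outside Laryngeal) are retained from /pʰ/.
Among the inventory, only /b/ has exactly this specification, giving the surface form [qabro].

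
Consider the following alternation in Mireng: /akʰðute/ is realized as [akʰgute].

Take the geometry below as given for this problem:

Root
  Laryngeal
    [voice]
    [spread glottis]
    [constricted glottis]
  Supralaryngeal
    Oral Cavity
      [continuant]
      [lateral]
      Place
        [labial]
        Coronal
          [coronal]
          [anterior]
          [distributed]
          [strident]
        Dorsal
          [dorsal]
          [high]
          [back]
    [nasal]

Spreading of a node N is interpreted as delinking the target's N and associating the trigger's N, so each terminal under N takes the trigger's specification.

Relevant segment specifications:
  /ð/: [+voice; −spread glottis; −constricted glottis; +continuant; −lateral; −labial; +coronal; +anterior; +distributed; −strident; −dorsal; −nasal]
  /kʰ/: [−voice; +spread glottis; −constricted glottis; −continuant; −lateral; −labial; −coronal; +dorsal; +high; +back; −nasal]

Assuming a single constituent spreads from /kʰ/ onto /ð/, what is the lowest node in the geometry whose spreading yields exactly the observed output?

The alternation /ð/ → [g] changes [continuant], [coronal], [anterior], [distributed], [strident], [dorsal], [high], [back] and nothing else.
The smallest constituent containing every changed terminal is Oral Cavity — each of its daughters lacks at least one of the affected features.
Spreading Oral Cavity from /kʰ/ overwrites each of those terminals with /kʰ/'s values, yielding exactly [g].
Features on which the two segments disagree outside Oral Cavity, such as [spread glottis], [voice], are unchanged — nothing dominating them spread, and Oral Cavity is the minimal sufficient constituent.

Oral Cavity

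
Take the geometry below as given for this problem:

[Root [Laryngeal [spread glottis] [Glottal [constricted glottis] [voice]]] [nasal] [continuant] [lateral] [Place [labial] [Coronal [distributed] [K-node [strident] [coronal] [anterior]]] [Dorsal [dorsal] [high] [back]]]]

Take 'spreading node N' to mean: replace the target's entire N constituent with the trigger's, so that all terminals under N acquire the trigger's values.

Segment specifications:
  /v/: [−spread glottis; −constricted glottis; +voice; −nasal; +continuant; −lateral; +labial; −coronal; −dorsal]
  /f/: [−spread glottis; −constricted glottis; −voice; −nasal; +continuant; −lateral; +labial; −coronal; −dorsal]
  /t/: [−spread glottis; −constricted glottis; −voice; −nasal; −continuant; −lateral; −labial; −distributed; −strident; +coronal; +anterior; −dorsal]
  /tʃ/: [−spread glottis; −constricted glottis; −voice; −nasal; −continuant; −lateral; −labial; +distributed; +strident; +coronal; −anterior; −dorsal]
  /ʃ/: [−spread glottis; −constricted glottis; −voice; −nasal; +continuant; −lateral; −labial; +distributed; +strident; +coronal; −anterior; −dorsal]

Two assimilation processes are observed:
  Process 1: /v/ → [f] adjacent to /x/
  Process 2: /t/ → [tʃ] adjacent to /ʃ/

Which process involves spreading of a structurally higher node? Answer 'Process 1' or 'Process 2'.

Process 1 alters [voice]; the lowest dominating node is [voice] (depth 3 from Root).
Process 2: the features that change are [anterior], [distributed], [strident]; the minimal node is Coronal (depth 2).
Coronal (depth 2) sits above [voice] (depth 3), making Process 2 the one with the higher spreading node.

Process 2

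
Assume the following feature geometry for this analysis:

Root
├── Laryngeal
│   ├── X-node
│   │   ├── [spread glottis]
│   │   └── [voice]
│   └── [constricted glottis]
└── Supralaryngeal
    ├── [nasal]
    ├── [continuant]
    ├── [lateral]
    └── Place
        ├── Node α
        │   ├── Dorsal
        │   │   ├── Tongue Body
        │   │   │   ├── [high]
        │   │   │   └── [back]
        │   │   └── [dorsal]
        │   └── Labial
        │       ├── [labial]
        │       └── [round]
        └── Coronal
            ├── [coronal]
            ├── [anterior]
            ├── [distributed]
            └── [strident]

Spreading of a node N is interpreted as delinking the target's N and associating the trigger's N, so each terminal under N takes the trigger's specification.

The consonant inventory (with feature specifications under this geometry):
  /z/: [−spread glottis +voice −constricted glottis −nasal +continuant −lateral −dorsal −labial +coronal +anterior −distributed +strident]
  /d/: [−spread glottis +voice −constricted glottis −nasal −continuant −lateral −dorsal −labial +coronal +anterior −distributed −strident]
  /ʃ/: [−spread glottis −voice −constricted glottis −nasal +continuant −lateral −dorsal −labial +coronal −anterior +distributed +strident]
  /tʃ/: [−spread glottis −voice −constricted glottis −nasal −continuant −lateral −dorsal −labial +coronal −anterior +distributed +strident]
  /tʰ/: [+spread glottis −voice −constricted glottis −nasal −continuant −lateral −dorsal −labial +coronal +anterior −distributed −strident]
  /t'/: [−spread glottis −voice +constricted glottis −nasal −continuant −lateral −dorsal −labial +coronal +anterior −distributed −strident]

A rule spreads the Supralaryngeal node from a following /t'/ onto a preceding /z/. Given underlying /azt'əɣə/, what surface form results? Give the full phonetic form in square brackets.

Terminals under Supralaryngeal in this geometry: [nasal], [continuant], [lateral], [high], [back], [dorsal], [labial], [round], [coronal], [anterior], [distributed], [strident].
The target acquires /t'/'s values for everything under Supralaryngeal — [−nasal], [−continuant], [−lateral], [−dorsal], [−labial], [+coronal], [+anterior], [−distributed], [−strident] — while keeping its own [spread glottis], [voice], [constricted glottis].
Among the inventory, only /d/ has exactly this specification, giving the surface form [adt'əɣə].

[adt'əɣə]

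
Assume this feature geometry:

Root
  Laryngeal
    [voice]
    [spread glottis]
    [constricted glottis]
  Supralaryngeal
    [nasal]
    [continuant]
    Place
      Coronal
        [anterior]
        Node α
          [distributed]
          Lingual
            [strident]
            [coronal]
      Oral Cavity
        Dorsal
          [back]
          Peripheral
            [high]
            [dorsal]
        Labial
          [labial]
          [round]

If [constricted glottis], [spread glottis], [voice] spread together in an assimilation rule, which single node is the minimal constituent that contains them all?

[constricted glottis] is immediately dominated by Laryngeal.
[spread glottis] is immediately dominated by Laryngeal.
[voice] is immediately dominated by Laryngeal.
The listed terminals split across distinct daughters of Laryngeal, so Laryngeal itself is the smallest node containing them all.

Laryngeal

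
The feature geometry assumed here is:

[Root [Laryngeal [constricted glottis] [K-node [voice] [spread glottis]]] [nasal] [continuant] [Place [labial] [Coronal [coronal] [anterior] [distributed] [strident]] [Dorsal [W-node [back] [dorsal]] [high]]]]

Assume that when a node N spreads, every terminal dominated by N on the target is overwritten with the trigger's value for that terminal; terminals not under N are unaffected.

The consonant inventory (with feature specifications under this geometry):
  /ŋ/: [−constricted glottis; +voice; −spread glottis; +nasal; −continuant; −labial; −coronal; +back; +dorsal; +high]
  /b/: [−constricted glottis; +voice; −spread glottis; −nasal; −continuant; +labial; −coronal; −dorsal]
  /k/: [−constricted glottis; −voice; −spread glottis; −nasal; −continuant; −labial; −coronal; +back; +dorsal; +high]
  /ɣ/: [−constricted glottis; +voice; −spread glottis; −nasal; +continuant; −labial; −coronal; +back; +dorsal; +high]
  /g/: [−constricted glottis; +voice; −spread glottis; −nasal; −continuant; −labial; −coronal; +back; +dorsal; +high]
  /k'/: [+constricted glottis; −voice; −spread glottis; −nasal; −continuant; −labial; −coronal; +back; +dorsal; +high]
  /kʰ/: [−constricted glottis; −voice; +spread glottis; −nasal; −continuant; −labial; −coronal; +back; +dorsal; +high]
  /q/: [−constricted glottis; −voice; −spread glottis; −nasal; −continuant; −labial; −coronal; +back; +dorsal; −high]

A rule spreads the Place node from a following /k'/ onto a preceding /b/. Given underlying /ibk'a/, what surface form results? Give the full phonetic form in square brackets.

[igk'a]

Terminals under Place in this geometry: [labial], [coronal], [anterior], [distributed], [strident], [back], [dorsal], [high].
Spreading Place from /k'/ onto /b/ replaces those values with /k'/'s: [−labial], [−coronal], [+back], [+dorsal], [+high]. Features outside Place ([constricted glottis], [voice], [spread glottis], …) stay as in /b/.
The resulting bundle matches /g/ in the inventory; substituting it for /b/ gives [igk'a].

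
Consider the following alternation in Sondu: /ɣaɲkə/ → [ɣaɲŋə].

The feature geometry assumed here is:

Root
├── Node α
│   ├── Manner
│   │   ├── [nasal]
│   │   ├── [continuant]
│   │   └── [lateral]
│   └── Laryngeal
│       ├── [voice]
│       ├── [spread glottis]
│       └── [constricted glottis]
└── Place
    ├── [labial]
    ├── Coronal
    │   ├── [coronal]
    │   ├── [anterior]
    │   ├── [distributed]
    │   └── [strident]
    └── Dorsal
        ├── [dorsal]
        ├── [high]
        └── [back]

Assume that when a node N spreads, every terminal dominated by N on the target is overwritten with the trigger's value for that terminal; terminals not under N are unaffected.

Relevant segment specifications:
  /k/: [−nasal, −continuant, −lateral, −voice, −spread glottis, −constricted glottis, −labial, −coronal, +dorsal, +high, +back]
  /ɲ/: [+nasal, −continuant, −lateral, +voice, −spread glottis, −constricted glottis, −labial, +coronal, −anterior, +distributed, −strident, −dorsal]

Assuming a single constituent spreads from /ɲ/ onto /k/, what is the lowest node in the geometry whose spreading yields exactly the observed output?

Node α

Feature comparison: [voice], [nasal] differ between /k/ and [ŋ]; the remaining terminals match.
Tracing each changed feature up the tree, the paths first meet at Node α; any lower node misses at least one of them.
Spreading Node α from /ɲ/ overwrites each of those terminals with /ɲ/'s values, yielding exactly [ŋ].
Had Root spread, [dorsal], [coronal] would have taken /ɲ/'s values; they stay as in /k/, confirming the spreading constituent is exactly Node α.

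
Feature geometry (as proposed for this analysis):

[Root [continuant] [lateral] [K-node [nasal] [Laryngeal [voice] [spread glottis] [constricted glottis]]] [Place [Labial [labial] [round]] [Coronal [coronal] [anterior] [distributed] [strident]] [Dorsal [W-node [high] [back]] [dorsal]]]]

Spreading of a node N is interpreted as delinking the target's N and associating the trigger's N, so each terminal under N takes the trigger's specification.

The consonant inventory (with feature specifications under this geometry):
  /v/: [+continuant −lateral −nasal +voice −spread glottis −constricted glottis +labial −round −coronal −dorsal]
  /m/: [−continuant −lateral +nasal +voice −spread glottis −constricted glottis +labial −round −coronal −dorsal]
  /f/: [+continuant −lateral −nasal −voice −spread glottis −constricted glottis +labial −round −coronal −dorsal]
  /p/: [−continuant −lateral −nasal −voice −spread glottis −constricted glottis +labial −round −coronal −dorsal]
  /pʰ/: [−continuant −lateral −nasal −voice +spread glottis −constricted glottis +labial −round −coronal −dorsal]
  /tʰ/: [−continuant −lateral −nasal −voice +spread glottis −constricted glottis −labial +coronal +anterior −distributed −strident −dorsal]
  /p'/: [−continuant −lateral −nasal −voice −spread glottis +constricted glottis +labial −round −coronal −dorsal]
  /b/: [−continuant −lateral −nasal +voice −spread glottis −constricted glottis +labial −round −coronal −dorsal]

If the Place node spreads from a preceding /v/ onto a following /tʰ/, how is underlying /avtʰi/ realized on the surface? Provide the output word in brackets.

The Place node dominates the terminals [labial], [round], [coronal], [anterior], [distributed], [strident], [high], [back], [dorsal].
Spreading Place from /v/ onto /tʰ/ replaces those values with /v/'s: [+labial], [−round], [−coronal], [−dorsal]. Features outside Place ([continuant], [lateral], [nasal], …) stay as in /tʰ/.
Among the inventory, only /pʰ/ has exactly this specification, giving the surface form [avpʰi].

[avpʰi]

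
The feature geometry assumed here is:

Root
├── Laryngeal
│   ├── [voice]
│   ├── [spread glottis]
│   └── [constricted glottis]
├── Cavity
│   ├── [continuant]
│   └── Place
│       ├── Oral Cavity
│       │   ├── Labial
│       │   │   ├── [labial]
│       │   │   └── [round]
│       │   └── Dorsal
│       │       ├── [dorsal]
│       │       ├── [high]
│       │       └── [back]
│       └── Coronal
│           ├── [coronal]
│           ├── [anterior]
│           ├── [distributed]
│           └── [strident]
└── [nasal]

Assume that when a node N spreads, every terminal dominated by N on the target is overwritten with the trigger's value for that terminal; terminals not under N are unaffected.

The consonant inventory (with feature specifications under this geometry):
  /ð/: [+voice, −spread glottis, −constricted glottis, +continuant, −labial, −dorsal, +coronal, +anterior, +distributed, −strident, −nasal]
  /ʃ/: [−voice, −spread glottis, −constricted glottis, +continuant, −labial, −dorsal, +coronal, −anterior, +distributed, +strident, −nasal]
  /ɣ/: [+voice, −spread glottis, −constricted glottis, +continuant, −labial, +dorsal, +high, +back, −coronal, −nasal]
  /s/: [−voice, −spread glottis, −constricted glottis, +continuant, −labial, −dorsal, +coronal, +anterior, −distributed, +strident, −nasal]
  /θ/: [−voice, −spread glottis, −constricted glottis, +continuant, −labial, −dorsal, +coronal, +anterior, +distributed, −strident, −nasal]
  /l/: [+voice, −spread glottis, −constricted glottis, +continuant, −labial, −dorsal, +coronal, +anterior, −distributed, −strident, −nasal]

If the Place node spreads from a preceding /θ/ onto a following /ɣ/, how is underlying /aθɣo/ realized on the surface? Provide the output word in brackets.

The Place node dominates the terminals [labial], [round], [dorsal], [high], [back], [coronal], [anterior], [distributed], [strident].
The target acquires /θ/'s values for everything under Place — [−labial], [−dorsal], [+coronal], [+anterior], [+distributed], [−strident] — while keeping its own [voice], [spread glottis], [constricted glottis], ….
The resulting bundle matches /ð/ in the inventory; substituting it for /ɣ/ gives [aθðo].

[aθðo]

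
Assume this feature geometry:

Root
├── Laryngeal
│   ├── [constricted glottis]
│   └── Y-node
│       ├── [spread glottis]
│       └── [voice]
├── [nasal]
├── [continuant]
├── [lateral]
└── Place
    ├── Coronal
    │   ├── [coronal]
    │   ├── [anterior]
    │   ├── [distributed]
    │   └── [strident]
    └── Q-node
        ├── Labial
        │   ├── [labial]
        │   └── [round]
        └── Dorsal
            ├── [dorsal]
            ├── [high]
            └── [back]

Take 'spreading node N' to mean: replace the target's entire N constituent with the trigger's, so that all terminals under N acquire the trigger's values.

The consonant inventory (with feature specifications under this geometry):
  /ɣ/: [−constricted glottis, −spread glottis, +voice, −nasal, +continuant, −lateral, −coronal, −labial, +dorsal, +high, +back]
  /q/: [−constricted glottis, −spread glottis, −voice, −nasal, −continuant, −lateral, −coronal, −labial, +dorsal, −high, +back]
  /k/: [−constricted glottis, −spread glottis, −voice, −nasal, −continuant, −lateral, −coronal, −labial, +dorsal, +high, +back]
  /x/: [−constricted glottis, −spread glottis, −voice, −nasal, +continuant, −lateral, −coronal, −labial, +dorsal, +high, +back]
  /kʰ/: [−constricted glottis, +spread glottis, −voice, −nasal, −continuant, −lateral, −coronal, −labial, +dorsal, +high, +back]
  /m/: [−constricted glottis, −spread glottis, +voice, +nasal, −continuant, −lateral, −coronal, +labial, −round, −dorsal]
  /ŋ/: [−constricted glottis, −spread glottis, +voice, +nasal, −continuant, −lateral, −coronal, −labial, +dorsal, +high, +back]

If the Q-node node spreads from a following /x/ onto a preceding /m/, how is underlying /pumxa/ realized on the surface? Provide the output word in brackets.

[puŋxa]

Q-node immediately or transitively dominates [labial], [round], [dorsal], [high], [back].
After delinking /m/'s Q-node and linking /x/'s, the affected terminals become [−labial], [+dorsal], [+high], [+back]; [constricted glottis], [spread glottis], [voice], … (outside Q-node) are retained from /m/.
The resulting bundle matches /ŋ/ in the inventory; substituting it for /m/ gives [puŋxa].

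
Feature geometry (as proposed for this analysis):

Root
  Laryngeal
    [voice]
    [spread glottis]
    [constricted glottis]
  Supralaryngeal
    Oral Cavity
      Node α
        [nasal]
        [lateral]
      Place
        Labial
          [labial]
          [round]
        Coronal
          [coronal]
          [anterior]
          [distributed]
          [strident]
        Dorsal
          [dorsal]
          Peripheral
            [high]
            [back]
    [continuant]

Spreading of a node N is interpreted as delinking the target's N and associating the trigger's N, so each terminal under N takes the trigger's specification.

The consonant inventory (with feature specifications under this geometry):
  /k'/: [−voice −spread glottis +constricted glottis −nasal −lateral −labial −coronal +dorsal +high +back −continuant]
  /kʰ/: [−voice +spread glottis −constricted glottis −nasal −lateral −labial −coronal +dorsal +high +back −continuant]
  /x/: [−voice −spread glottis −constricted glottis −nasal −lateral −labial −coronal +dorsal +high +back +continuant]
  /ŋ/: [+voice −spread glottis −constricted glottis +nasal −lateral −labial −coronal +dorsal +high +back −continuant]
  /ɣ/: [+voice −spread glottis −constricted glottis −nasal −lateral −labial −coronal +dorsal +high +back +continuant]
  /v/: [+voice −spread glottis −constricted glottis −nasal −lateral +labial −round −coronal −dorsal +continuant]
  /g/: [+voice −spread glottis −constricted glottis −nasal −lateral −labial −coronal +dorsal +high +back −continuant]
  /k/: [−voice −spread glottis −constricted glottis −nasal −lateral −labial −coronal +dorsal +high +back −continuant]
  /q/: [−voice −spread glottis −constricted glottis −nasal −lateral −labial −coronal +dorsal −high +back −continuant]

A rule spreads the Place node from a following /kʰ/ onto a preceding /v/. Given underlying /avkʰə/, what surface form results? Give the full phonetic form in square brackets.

[aɣkʰə]

Terminals under Place in this geometry: [labial], [round], [coronal], [anterior], [distributed], [strident], [dorsal], [high], [back].
After delinking /v/'s Place and linking /kʰ/'s, the affected terminals become [−labial], [−coronal], [+dorsal], [+high], [+back]; [voice], [spread glottis], [constricted glottis], … (outside Place) are retained from /v/.
Among the inventory, only /ɣ/ has exactly this specification, giving the surface form [aɣkʰə].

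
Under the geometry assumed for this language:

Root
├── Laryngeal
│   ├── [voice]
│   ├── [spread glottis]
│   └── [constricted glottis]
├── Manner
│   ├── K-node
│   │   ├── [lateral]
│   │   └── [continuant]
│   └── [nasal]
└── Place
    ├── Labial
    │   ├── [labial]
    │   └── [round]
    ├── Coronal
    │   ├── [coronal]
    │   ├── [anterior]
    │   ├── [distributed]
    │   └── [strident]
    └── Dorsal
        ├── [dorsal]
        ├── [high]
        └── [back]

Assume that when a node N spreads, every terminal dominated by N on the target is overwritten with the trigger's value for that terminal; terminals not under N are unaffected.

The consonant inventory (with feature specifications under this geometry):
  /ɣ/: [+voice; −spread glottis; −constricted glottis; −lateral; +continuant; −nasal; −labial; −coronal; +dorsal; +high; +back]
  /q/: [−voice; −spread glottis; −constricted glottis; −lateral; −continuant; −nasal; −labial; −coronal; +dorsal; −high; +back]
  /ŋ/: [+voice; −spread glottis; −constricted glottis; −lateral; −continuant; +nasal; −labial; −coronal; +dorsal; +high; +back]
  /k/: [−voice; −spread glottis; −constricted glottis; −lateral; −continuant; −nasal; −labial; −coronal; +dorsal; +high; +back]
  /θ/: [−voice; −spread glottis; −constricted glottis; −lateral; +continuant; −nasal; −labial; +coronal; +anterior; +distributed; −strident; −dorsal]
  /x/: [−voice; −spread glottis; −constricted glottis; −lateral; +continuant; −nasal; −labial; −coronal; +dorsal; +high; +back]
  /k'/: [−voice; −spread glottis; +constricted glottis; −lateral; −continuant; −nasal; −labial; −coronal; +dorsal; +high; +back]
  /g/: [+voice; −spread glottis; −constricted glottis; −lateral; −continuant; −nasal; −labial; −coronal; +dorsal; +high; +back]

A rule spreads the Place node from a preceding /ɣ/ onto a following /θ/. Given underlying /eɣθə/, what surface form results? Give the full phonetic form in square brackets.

The Place node dominates the terminals [labial], [round], [coronal], [anterior], [distributed], [strident], [dorsal], [high], [back].
After delinking /θ/'s Place and linking /ɣ/'s, the affected terminals become [−labial], [−coronal], [+dorsal], [+high], [+back]; [voice], [spread glottis], [constricted glottis], … (outside Place) are retained from /θ/.
This feature bundle is that of [x], so /eɣθə/ surfaces as [eɣxə].

[eɣxə]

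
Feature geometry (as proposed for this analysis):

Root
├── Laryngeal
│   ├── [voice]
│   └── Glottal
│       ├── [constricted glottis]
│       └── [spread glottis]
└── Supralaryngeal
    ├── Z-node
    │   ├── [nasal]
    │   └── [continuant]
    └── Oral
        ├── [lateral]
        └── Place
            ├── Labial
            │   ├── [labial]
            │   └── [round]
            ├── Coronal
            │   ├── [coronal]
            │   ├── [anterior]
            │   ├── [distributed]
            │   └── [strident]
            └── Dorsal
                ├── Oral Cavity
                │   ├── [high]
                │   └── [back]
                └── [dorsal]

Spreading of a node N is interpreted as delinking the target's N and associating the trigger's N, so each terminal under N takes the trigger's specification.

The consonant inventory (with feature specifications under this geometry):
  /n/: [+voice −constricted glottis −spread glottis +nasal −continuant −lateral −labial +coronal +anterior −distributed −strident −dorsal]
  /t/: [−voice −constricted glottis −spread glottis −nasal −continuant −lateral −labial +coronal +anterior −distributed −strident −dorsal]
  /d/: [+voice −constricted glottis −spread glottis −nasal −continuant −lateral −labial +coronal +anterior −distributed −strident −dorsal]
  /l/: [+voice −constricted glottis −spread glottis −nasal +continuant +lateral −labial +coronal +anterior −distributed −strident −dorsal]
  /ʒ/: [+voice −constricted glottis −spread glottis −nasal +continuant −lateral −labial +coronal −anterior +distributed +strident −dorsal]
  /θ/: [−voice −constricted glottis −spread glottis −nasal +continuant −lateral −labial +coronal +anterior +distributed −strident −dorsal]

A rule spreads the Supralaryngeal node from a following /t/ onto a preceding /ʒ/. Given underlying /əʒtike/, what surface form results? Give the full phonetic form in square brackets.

[ədtike]

The Supralaryngeal node dominates the terminals [nasal], [continuant], [lateral], [labial], [round], [coronal], [anterior], [distributed], [strident], [high], [back], [dorsal].
After delinking /ʒ/'s Supralaryngeal and linking /t/'s, the affected terminals become [−nasal], [−continuant], [−lateral], [−labial], [+coronal], [+anterior], [−distributed], [−strident], [−dorsal]; [voice], [constricted glottis], [spread glottis] (outside Supralaryngeal) are retained from /ʒ/.
The resulting bundle matches /d/ in the inventory; substituting it for /ʒ/ gives [ədtike].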